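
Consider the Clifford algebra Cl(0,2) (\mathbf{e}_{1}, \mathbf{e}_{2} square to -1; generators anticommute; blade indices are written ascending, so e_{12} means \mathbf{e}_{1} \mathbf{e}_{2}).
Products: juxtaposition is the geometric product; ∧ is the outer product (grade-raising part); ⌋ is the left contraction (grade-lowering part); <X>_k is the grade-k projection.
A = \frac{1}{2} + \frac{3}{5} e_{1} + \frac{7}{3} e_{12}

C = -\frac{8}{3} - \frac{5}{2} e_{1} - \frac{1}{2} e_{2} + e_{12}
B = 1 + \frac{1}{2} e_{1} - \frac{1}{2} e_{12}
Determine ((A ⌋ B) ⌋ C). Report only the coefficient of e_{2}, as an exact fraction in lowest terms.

step 1: \frac{41}{30} + \frac{1}{4} e_{1} + \frac{3}{10} e_{2} - \frac{1}{4} e_{12}
step 2: -\frac{943}{360} - \frac{187}{60} e_{1} - \frac{14}{15} e_{2} + \frac{41}{30} e_{12}
Answer: -\frac{14}{15}


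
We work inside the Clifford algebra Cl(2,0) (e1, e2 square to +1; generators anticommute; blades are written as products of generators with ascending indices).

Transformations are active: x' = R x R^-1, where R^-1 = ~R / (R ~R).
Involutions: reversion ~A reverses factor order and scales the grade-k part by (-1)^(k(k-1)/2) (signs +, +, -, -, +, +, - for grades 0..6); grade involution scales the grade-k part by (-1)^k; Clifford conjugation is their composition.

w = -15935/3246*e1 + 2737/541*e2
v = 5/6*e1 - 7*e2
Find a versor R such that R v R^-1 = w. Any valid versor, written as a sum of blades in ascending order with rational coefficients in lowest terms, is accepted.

Reasoning: v^2 = w^2 = 1789/36 since conjugation preserves the quadratic form; R = v + w = -2205/541*e1 - 1050/541*e2 is then valid when invertible, keeping its own part and reversing (v - w)/2.
Answer: -2205/541*e1 - 1050/541*e2


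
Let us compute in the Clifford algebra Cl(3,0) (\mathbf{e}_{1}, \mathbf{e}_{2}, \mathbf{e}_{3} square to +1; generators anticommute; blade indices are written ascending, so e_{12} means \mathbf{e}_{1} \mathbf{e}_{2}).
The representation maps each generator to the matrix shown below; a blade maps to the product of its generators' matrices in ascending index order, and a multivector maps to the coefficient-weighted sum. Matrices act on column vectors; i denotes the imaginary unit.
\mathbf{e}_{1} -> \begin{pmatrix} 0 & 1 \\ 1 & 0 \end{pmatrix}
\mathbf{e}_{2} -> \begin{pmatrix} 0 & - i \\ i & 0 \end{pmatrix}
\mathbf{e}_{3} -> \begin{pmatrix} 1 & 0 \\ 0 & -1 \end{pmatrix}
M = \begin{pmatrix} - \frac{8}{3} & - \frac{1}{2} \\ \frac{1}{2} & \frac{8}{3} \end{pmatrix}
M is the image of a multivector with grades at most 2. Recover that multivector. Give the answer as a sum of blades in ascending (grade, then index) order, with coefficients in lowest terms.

Method: 1, rho(e_{1}), rho(e_{2}), rho(e_{3}) form a trace-orthogonal basis of the 2x2 complex matrices (tr(X Y) = 2 if X = Y, else 0), so M = m0*1 + m1*rho(e_{1}) + m2*rho(e_{2}) + m3*rho(e_{3}) with m0 = tr(M)/2 = 0, m1 = tr(M rho(e_{1}))/2 = 0, m2 = tr(M rho(e_{2}))/2 = - \frac{i}{2}, m3 = tr(M rho(e_{3}))/2 = - \frac{8}{3}.
Multiplying table entries, the bivector images are rho(e_{12}) = i*rho(e_{3}), rho(e_{13}) = -i*rho(e_{2}), rho(e_{23}) = i*rho(e_{1}); with real blade coefficients the real parts of m0..m3 are the coefficients of 1, e_{1}, e_{2}, e_{3} and the imaginary parts give the bivectors (e_{23}: Im m1, e_{13}: -Im m2, e_{12}: Im m3).
Answer: -\frac{8}{3} e_{3} + \frac{1}{2} e_{13}


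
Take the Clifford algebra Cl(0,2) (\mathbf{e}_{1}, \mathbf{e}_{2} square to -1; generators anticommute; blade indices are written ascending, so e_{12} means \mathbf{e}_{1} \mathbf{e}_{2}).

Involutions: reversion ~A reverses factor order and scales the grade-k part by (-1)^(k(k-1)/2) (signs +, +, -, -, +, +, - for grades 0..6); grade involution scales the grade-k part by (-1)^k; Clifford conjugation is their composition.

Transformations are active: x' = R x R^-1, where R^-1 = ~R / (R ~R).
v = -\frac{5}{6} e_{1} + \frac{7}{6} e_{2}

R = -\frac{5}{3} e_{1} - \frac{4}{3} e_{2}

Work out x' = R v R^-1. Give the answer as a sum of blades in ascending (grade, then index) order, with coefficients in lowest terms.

~R = -\frac{5}{3} e_{1} - \frac{4}{3} e_{2}, and R ~R = -\frac{41}{9}, so R^-1 = ~R / (-\frac{41}{9}).
R v = \frac{1}{6} - \frac{55}{18} e_{12}
Answer: \frac{235}{246} e_{1} - \frac{263}{246} e_{2}


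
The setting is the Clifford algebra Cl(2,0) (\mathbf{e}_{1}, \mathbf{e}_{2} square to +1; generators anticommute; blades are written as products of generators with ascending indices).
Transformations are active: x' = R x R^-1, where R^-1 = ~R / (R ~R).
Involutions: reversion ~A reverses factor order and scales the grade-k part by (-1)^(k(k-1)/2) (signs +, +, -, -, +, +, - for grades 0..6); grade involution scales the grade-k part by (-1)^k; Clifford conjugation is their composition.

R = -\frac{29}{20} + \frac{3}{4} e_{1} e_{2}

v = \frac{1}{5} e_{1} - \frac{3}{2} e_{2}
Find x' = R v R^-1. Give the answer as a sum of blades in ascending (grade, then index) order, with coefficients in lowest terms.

~R = -\frac{29}{20} - \frac{3}{4} e_{1} e_{2}, and R ~R = \frac{533}{200}, so R^-1 = ~R / (\frac{533}{200}).
R v = -\frac{283}{200} e_{1} + \frac{81}{40} e_{2}
Answer: \frac{7141}{5330} e_{1} - \frac{375}{533} e_{2}


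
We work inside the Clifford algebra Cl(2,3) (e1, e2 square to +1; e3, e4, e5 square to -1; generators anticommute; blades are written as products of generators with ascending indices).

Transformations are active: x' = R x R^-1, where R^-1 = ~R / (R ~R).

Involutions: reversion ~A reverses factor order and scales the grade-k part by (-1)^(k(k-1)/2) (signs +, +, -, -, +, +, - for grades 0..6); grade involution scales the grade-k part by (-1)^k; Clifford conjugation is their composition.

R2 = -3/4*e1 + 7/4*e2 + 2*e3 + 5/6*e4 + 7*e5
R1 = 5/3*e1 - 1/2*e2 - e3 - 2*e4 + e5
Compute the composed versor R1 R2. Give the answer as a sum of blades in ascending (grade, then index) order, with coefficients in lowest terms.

Distribute over the terms of R1 (each basis-blade product reordered to ascending indices, repeated generators contracted through their squares):
(5/3*e1) R2 = -5/4 + 35/12*e1 e2 + 10/3*e1 e3 + 25/18*e1 e4 + 35/3*e1 e5
(-1/2*e2) R2 = -7/8 - 3/8*e1 e2 - e2 e3 - 5/12*e2 e4 - 7/2*e2 e5
(-e3) R2 = 2 - 3/4*e1 e3 + 7/4*e2 e3 - 5/6*e3 e4 - 7*e3 e5
(-2*e4) R2 = 5/3 - 3/2*e1 e4 + 7/2*e2 e4 + 4*e3 e4 - 14*e4 e5
(e5) R2 = -7 + 3/4*e1 e5 - 7/4*e2 e5 - 2*e3 e5 - 5/6*e4 e5
Summing the partial products and collecting blades:
Answer: -131/24 + 61/24*e1 e2 + 31/12*e1 e3 - 1/9*e1 e4 + 149/12*e1 e5 + 3/4*e2 e3 + 37/12*e2 e4 - 21/4*e2 e5 + 19/6*e3 e4 - 9*e3 e5 - 89/6*e4 e5


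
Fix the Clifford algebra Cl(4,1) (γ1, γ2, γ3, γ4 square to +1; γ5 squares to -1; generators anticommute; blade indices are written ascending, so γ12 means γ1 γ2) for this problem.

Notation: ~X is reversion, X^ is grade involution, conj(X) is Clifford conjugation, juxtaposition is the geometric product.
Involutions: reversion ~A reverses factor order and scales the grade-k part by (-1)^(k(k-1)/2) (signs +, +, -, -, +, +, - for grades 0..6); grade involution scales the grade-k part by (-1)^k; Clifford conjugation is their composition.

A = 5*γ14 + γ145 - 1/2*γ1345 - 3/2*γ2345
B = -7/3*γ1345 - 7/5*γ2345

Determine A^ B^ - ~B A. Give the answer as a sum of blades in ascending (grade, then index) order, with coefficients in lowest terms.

first term: -49/15 + 7/3*γ3 + 14/5*γ12 - 35/3*γ35 + 7/5*γ123 - 7*γ1235
second term: -49/15 + 7/3*γ3 - 14/5*γ12 - 35/3*γ35 - 7/5*γ123 + 7*γ1235
Answer: 28/5*γ12 + 14/5*γ123 - 14*γ1235


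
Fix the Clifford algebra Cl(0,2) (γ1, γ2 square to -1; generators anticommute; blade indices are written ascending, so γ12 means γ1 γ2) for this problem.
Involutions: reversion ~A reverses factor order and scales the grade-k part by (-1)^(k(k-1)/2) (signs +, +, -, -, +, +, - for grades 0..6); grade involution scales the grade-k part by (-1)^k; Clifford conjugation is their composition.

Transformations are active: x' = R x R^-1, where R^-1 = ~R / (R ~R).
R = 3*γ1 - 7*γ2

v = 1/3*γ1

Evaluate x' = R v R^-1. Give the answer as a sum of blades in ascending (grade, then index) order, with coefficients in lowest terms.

~R = 3*γ1 - 7*γ2, and R ~R = -58, so R^-1 = ~R / (-58).
R v = -1 + 7/3*γ12
Answer: -20/87*γ1 - 7/29*γ2


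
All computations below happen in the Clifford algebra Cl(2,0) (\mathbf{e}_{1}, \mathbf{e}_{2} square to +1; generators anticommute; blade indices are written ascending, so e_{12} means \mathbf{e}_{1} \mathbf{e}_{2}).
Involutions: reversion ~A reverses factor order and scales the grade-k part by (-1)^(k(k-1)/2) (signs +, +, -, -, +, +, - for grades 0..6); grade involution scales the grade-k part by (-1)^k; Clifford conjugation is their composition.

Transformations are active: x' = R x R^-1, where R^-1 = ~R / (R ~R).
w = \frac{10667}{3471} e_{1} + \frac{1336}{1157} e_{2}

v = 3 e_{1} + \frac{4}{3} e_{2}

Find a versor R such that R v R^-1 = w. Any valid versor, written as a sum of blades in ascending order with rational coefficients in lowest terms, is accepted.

Key observation: q(v) = q(w) = \frac{97}{9} (sandwiches preserve the norm), so R = v + w = \frac{21080}{3471} e_{1} + \frac{8636}{3471} e_{2} works whenever it is invertible — the component of v along it is kept and (v - w)/2 reverses, sending v to w.
Answer: \frac{21080}{3471} e_{1} + \frac{8636}{3471} e_{2}


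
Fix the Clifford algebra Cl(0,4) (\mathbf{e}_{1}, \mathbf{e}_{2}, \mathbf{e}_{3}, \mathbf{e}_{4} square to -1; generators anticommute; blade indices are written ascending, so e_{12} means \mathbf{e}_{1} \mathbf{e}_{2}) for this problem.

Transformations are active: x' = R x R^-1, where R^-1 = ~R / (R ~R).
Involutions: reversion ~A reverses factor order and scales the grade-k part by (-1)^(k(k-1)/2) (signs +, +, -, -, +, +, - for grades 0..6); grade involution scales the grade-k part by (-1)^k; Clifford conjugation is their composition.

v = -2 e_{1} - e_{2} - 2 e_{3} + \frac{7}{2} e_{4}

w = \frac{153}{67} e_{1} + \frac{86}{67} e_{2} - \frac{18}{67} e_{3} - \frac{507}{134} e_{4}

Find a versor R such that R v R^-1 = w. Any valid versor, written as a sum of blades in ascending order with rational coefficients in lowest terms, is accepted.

Key observation: q(v) = q(w) = -\frac{85}{4} (sandwiches preserve the norm), so R = v + w = \frac{19}{67} e_{1} + \frac{19}{67} e_{2} - \frac{152}{67} e_{3} - \frac{19}{67} e_{4} works whenever it is invertible — the component of v along it is kept and (v - w)/2 reverses, sending v to w.
Answer: \frac{19}{67} e_{1} + \frac{19}{67} e_{2} - \frac{152}{67} e_{3} - \frac{19}{67} e_{4}


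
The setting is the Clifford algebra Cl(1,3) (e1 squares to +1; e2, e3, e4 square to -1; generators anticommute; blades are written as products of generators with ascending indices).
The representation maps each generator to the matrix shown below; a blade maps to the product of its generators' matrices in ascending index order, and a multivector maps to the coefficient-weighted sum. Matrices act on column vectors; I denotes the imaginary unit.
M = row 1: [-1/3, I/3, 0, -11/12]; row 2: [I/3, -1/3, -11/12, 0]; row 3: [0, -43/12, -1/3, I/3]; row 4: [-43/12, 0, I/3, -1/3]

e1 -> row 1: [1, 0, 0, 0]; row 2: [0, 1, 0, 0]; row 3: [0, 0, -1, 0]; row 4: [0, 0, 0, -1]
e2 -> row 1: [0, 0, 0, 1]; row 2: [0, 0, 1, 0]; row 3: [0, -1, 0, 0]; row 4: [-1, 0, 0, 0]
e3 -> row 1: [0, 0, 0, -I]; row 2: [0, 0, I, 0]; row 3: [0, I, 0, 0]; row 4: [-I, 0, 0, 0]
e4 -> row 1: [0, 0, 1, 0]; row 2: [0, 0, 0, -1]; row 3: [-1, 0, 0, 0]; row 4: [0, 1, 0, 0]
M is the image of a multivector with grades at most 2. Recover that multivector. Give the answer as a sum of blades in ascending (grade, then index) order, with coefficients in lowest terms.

Method: the blade images are trace-orthogonal — tr(rho(e_A) rho(e_B)^-1) = 4 if A = B and 0 otherwise — and rho(e_A)^-1 = (e_A)^2 * rho(e_A) with (e_A)^2 = +1 or -1, so the coefficient of e_A in the preimage is (e_A)^2 * tr(M rho(e_A))/4.
Nonzero projections over blades of grade <= 2: 1: (1)^2 = +1, tr(M 1) = -4/3, coefficient -1/3; e2: (e2)^2 = -1, tr(M rho(e2)) = -16/3, coefficient 4/3; e1 e2: (e1 e2)^2 = +1, tr(M rho(e1 e2)) = -9, coefficient -9/4; e3 e4: (e3 e4)^2 = -1, tr(M rho(e3 e4)) = 4/3, coefficient -1/3. Every other blade of grade <= 2 projects to 0.
Answer: -1/3 + 4/3*e2 - 9/4*e1 e2 - 1/3*e3 e4


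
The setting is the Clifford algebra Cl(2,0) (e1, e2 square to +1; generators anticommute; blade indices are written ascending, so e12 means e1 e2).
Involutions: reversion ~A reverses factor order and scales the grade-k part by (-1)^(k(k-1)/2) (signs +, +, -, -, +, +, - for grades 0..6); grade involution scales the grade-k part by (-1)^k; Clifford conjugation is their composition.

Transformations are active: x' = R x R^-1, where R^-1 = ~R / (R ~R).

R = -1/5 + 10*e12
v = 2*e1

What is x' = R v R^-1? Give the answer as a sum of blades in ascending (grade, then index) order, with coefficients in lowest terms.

~R = -1/5 - 10*e12, and R ~R = 2501/25, so R^-1 = ~R / (2501/25).
R v = -2/5*e1 - 20*e2
Answer: -4998/2501*e1 + 200/2501*e2


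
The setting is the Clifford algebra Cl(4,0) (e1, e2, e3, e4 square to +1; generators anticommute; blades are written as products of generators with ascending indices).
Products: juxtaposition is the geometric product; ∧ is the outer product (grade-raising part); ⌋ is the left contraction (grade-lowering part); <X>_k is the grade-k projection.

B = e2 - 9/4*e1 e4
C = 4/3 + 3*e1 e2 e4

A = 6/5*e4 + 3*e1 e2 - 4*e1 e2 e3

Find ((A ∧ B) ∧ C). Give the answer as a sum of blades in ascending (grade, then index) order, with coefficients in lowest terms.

step 1: -6/5*e2 e4
step 2: -8/5*e2 e4
Answer: -8/5*e2 e4


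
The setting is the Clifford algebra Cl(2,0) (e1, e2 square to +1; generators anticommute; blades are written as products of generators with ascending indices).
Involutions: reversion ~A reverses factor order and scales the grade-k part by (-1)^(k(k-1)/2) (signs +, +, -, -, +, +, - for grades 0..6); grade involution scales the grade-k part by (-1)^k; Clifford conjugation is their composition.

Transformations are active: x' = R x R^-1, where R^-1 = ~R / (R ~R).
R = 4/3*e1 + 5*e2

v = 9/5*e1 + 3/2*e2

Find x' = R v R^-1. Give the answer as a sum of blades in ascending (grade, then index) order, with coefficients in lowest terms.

~R = 4/3*e1 + 5*e2, and R ~R = 241/9, so R^-1 = ~R / (241/9).
R v = 99/10 - 7*e1 e2
Answer: -981/1205*e1 + 1059/482*e2


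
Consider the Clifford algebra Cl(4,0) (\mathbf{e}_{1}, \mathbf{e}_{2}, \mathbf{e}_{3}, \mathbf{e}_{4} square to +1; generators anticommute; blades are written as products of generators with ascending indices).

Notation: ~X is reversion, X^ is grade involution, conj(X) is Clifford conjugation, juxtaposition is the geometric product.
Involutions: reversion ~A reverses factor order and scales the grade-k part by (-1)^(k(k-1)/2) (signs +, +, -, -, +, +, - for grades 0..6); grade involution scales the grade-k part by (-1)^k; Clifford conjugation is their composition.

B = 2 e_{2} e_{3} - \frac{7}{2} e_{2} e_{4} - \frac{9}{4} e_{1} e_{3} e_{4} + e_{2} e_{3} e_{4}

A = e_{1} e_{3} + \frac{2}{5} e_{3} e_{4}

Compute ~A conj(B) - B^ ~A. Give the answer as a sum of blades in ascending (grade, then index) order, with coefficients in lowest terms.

first term: -\frac{9}{10} e_{1} + \frac{2}{5} e_{2} - \frac{9}{4} e_{4} - 2 e_{1} e_{2} - \frac{7}{5} e_{2} e_{3} - \frac{4}{5} e_{2} e_{4} + e_{1} e_{2} e_{4} + \frac{7}{2} e_{1} e_{2} e_{3} e_{4}
second term: \frac{9}{10} e_{1} - \frac{2}{5} e_{2} + \frac{9}{4} e_{4} - 2 e_{1} e_{2} - \frac{7}{5} e_{2} e_{3} - \frac{4}{5} e_{2} e_{4} + e_{1} e_{2} e_{4} - \frac{7}{2} e_{1} e_{2} e_{3} e_{4}
Answer: -\frac{9}{5} e_{1} + \frac{4}{5} e_{2} - \frac{9}{2} e_{4} + 7 e_{1} e_{2} e_{3} e_{4}


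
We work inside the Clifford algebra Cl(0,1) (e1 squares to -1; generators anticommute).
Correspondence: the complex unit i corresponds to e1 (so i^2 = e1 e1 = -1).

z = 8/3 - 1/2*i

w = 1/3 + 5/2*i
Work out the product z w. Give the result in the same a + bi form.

In blades: z = 8/3 - 1/2*e1, w = 1/3 + 5/2*e1.
Distribute z over w term by term (generator squares from the signature, products reordered to ascending indices): (8/3)*w = 8/9 + 20/3*e1; (-1/2*e1)*w = 5/4 - 1/6*e1.
Sum: 77/36 + 13/2*e1; translating back through the correspondence:
Answer: 77/36 + 13/2*i


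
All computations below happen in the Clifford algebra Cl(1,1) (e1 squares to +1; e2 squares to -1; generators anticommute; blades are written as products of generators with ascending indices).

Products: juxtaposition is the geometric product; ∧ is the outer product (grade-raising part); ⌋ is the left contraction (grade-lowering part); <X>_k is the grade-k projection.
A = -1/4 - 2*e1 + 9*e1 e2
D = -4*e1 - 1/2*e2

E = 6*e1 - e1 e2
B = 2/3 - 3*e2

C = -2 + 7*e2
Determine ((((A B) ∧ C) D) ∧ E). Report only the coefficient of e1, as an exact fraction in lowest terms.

step 1: -1/6 + 77/3*e1 + 3/4*e2 + 12*e1 e2
step 2: 1/3 - 154/3*e1 - 8/3*e2 + 467/3*e1 e2
step 3: 204 + 153/2*e1 + 1245/2*e2 + 15*e1 e2
step 4: 1224*e1 - 3939*e1 e2
Answer: 1224


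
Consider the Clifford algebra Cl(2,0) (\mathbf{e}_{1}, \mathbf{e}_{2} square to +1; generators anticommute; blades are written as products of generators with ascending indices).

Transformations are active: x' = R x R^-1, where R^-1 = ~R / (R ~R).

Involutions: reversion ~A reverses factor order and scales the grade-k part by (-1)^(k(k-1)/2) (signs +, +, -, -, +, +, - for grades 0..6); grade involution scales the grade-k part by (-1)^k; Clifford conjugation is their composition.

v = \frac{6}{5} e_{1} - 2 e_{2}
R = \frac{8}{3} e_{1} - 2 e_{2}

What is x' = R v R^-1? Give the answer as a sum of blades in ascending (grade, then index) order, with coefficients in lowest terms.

~R = \frac{8}{3} e_{1} - 2 e_{2}, and R ~R = \frac{100}{9}, so R^-1 = ~R / (\frac{100}{9}).
R v = \frac{36}{5} - \frac{44}{15} e_{1} e_{2}
Answer: \frac{282}{125} e_{1} - \frac{74}{125} e_{2}


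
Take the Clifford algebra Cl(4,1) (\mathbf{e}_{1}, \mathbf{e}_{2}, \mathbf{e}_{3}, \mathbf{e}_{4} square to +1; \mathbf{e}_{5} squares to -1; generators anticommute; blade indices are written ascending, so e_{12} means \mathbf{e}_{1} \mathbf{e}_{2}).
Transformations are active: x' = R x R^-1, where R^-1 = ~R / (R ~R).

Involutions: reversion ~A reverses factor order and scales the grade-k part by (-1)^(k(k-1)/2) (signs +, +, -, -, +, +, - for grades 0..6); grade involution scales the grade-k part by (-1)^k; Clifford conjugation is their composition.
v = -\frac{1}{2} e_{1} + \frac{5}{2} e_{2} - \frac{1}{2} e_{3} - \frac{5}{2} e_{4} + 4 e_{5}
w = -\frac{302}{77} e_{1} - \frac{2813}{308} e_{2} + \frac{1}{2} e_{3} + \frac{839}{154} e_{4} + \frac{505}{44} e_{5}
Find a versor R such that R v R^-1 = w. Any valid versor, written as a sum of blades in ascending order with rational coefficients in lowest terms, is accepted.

R = v + w = -\frac{681}{154} e_{1} - \frac{2043}{308} e_{2} + \frac{227}{77} e_{4} + \frac{681}{44} e_{5} works: the equal norms (-3) guarantee its sandwich swaps v into w.
Answer: -\frac{681}{154} e_{1} - \frac{2043}{308} e_{2} + \frac{227}{77} e_{4} + \frac{681}{44} e_{5}


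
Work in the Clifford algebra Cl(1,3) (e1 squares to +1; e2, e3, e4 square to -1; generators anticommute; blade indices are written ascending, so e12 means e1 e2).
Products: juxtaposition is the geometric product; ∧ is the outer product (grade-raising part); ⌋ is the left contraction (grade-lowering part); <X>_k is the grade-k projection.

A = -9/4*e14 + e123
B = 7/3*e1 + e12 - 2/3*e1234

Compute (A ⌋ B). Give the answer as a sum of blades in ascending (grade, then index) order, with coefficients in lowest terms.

step 1: 2/3*e4 + 3/2*e23
Answer: 2/3*e4 + 3/2*e23


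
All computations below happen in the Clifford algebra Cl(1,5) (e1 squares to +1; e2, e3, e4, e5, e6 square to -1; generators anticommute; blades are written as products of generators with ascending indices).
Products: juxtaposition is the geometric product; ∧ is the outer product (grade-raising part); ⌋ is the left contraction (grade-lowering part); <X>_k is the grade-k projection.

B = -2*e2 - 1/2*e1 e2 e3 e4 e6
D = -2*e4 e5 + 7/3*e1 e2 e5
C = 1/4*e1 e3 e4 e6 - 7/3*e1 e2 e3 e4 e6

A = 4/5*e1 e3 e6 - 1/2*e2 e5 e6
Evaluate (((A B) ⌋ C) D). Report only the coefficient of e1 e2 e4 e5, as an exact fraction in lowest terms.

step 1: -2/5*e2 e4 - e5 e6 - 8/5*e1 e2 e3 e6 - 1/4*e1 e3 e4 e5
step 2: 56/15*e4 + 14/15*e1 e3 e6
step 3: 112/15*e5 + 392/45*e1 e2 e4 e5 - 98/45*e2 e3 e5 e6 - 28/15*e1 e3 e4 e5 e6
Answer: 392/45


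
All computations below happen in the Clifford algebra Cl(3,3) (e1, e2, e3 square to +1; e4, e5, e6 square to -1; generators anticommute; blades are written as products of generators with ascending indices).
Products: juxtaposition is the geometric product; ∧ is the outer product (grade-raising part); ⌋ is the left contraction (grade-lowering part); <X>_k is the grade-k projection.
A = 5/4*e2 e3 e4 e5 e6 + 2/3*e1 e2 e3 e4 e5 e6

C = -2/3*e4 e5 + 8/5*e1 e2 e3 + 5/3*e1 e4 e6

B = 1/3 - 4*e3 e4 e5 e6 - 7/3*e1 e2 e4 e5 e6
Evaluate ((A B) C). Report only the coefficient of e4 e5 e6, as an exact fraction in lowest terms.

step 1: 5*e2 + 14/9*e3 + 8/3*e1 e2 + 35/12*e1 e3 + 5/12*e2 e3 e4 e5 e6 + 2/9*e1 e2 e3 e4 e5 e6
step 2: 14/3*e2 - 64/15*e3 + 112/45*e1 e2 - 8*e1 e3 - 10/27*e2 e3 e5 + 5/18*e2 e3 e6 - 10/3*e2 e4 e5 - 40/9*e2 e4 e6 - 28/27*e3 e4 e5 - 175/36*e3 e4 e6 + 16/45*e4 e5 e6 - 25/36*e1 e2 e3 e5 + 4/27*e1 e2 e3 e6 - 16/9*e1 e2 e4 e5 - 25/3*e1 e2 e4 e6 - 35/18*e1 e3 e4 e5 - 70/27*e1 e3 e4 e6 + 2/3*e1 e4 e5 e6
Answer: 16/45


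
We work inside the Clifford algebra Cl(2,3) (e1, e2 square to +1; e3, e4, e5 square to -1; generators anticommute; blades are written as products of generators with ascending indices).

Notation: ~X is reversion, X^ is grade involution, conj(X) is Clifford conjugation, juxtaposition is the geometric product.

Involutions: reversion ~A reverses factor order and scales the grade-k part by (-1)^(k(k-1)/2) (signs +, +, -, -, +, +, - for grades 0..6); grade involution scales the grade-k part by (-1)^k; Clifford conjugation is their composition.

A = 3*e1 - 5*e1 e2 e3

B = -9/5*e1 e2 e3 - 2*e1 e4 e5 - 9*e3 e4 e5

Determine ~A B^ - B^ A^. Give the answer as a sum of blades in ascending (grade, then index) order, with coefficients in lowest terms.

first term: 9 + 27/5*e2 e3 + 6*e4 e5 - 45*e1 e2 e4 e5 + 27*e1 e3 e4 e5 + 10*e2 e3 e4 e5
second term: 9 - 27/5*e2 e3 - 6*e4 e5 - 45*e1 e2 e4 e5 + 27*e1 e3 e4 e5 + 10*e2 e3 e4 e5
Answer: 54/5*e2 e3 + 12*e4 e5


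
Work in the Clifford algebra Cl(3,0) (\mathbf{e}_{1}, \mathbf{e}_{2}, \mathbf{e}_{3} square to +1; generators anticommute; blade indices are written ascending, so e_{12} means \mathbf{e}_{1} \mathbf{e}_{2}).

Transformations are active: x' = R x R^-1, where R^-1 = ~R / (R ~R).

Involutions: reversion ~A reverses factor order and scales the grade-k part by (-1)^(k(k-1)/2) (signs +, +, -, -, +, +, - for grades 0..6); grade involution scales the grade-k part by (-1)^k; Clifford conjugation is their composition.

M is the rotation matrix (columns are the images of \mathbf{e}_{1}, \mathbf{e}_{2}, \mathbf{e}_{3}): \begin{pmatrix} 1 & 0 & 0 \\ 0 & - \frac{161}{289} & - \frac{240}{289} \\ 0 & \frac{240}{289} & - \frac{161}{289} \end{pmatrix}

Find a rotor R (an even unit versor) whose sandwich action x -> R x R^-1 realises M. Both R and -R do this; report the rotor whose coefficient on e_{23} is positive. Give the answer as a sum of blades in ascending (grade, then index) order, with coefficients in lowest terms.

Method: write R = a + b12*e_{12} + b13*e_{13} + b23*e_{23} with a^2 + b12^2 + b13^2 + b23^2 = 1 (so R^-1 = ~R). Expanding the columns R e_j ~R gives tr M = 4a^2 - 1 and, from the antisymmetric part, M21 - M12 = -4a*b12, M13 - M31 = 4a*b13, M32 - M23 = -4a*b23.
Here tr M = -\frac{33}{289}, so a^2 = (1 + tr M)/4 = \frac{64}{289} and a = ±\frac{8}{17}. Taking a = \frac{8}{17}: M21 - M12 = 0, M13 - M31 = 0, M32 - M23 = \frac{480}{289}, giving b12 = 0, b13 = 0, b23 = -\frac{15}{17}, i.e. R = \frac{8}{17} - \frac{15}{17} e_{23}.
Its e_{23} coefficient is negative, so report the other preimage -R.
Answer: -\frac{8}{17} + \frac{15}{17} e_{23}. Uniqueness: Spin(3) -> SO(3) maps R and -R to the same rotation of trace -\frac{33}{289}; fixing the sign of the e_{23} coefficient removes the ambiguity.


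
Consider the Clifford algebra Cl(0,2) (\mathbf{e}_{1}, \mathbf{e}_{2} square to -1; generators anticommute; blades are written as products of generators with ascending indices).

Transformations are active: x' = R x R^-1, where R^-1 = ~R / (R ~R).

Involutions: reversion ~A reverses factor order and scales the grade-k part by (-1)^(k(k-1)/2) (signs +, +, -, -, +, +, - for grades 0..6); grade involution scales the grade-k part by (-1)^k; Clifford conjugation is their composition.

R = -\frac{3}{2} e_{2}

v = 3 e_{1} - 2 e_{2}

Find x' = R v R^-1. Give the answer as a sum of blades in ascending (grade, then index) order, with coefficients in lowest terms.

~R = -\frac{3}{2} e_{2}, and R ~R = -\frac{9}{4}, so R^-1 = ~R / (-\frac{9}{4}).
R v = -3 + \frac{9}{2} e_{1} e_{2}
Answer: -3 e_{1} - 2 e_{2}


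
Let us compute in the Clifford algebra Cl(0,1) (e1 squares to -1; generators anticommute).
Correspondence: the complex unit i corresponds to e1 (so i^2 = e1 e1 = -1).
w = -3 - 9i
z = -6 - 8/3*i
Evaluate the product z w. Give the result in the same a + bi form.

In blades: z = -6 - 8/3*e1, w = -3 - 9*e1.
Distribute z over w term by term (generator squares from the signature, products reordered to ascending indices): (-6)*w = 18 + 54*e1; (-8/3*e1)*w = -24 + 8*e1.
Sum: -6 + 62*e1; translating back through the correspondence:
Answer: -6 + 62i


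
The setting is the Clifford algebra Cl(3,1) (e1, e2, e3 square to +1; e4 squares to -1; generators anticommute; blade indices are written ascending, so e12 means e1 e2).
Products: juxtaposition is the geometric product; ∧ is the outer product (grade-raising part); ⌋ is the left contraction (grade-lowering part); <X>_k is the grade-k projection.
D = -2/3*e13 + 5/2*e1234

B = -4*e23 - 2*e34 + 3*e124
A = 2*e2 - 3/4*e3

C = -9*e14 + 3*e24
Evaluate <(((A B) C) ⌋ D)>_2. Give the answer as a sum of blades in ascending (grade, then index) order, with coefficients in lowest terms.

step 1: -3*e2 - 8*e3 + 3/2*e4 - 6*e14 - 4*e234 - 9/4*e1234
step 2: 54 - 27/2*e1 + 9/2*e2 + 12*e3 - 9*e4 - 18*e12 + 27/4*e13 + 81/4*e23 + 36*e123 - 27*e124 - 72*e134 + 24*e234
step 3: 9/2 - 52*e1 - 180*e2 + 153/2*e3 - 90*e4 - 36*e13 - 405/8*e14 + 135/8*e24 + 45*e34 - 45/2*e123 + 30*e124 - 45/4*e134 - 135/4*e234 + 135*e1234
step 4: -36*e13 - 405/8*e14 + 135/8*e24 + 45*e34
Answer: -36*e13 - 405/8*e14 + 135/8*e24 + 45*e34


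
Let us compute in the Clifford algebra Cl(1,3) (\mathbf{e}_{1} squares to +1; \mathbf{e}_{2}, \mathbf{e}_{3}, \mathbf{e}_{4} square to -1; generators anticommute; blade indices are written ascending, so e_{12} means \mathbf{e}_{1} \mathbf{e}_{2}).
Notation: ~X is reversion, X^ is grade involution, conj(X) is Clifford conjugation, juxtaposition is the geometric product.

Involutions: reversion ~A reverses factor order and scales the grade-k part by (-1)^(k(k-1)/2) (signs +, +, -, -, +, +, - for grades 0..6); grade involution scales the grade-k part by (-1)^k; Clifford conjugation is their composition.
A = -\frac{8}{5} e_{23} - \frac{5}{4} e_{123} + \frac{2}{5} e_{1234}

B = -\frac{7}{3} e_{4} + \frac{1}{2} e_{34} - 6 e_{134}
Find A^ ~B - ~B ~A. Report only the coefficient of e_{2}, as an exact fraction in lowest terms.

first term: \frac{12}{5} e_{2} + \frac{1}{5} e_{12} - \frac{83}{10} e_{24} + \frac{14}{15} e_{123} + \frac{409}{40} e_{124} + \frac{56}{15} e_{234} - \frac{35}{12} e_{1234}
second term: -\frac{12}{5} e_{2} + \frac{1}{5} e_{12} + \frac{67}{10} e_{24} - \frac{14}{15} e_{123} + \frac{359}{40} e_{124} - \frac{56}{15} e_{234} + \frac{35}{12} e_{1234}
Answer: \frac{24}{5}


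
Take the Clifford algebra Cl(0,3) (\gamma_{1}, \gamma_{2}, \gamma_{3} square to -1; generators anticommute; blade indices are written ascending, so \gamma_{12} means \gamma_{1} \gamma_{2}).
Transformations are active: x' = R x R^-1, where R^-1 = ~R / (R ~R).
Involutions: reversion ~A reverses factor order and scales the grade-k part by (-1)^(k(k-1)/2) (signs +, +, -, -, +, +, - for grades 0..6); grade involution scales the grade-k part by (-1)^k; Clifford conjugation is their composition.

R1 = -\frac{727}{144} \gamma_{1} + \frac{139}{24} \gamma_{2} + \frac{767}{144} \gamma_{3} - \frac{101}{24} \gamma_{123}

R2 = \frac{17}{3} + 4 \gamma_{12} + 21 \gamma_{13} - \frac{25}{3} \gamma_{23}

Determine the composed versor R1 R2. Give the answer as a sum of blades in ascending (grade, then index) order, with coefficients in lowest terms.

Distribute over the terms of R1 (each basis-blade product reordered to ascending indices, repeated generators contracted through their squares):
(-\frac{727}{144} \gamma_{1}) R2 = -\frac{12359}{432} \gamma_{1} + \frac{727}{36} \gamma_{2} + \frac{5089}{48} \gamma_{3} + \frac{18175}{432} \gamma_{123}
(\frac{139}{24} \gamma_{2}) R2 = \frac{139}{6} \gamma_{1} + \frac{2363}{72} \gamma_{2} + \frac{3475}{72} \gamma_{3} - \frac{973}{8} \gamma_{123}
(\frac{767}{144} \gamma_{3}) R2 = \frac{5369}{48} \gamma_{1} - \frac{19175}{432} \gamma_{2} + \frac{13039}{432} \gamma_{3} + \frac{767}{36} \gamma_{123}
(-\frac{101}{24} \gamma_{123}) R2 = -\frac{2525}{72} \gamma_{1} - \frac{707}{8} \gamma_{2} + \frac{101}{6} \gamma_{3} - \frac{1717}{72} \gamma_{123}
Summing the partial products and collecting blades:
Answer: \frac{7705}{108} \gamma_{1} - \frac{34451}{432} \gamma_{2} + \frac{43481}{216} \gamma_{3} - \frac{35465}{432} \gamma_{123}


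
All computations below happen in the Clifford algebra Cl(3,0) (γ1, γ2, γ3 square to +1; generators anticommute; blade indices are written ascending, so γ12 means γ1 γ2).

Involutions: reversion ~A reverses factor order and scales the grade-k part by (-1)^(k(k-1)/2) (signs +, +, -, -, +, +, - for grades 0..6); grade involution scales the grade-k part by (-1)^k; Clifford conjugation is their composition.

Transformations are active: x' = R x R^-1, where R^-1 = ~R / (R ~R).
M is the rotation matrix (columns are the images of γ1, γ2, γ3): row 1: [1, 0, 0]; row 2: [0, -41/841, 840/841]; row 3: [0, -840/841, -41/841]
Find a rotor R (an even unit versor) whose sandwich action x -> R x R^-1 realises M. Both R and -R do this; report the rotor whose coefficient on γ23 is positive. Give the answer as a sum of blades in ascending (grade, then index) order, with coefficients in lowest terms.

Method: write R = a + b12*γ12 + b13*γ13 + b23*γ23 with a^2 + b12^2 + b13^2 + b23^2 = 1 (so R^-1 = ~R). Expanding the columns R e_j ~R gives tr M = 4a^2 - 1 and, from the antisymmetric part, M21 - M12 = -4a*b12, M13 - M31 = 4a*b13, M32 - M23 = -4a*b23.
Here tr M = 759/841, so a^2 = (1 + tr M)/4 = 400/841 and a = ±20/29. Taking a = 20/29: M21 - M12 = 0, M13 - M31 = 0, M32 - M23 = -1680/841, giving b12 = 0, b13 = 0, b23 = 21/29, i.e. R = 20/29 + 21/29*γ23.
Its γ23 coefficient is already positive.
Answer: 20/29 + 21/29*γ23. Key observation: the double cover Spin(3) -> SO(3) sends R and -R to the same matrix (trace 759/841 here), so the stated sign of the γ23 coefficient is what selects one sheet.


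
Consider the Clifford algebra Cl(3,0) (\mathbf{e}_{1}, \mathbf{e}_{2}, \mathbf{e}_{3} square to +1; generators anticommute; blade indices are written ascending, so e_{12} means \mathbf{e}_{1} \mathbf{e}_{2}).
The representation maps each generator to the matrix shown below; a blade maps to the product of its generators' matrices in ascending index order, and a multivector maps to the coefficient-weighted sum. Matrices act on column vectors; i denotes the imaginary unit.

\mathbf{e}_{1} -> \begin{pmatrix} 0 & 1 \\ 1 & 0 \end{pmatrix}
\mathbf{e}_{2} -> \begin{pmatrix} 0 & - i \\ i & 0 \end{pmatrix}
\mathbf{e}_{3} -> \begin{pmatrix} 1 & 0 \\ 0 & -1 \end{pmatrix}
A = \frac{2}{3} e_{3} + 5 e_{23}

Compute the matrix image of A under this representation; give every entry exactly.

Bivector images (products of the table entries): rho(e_{23}) = rho(\mathbf{e}_{2})rho(\mathbf{e}_{3}) = \begin{pmatrix} 0 & i \\ i & 0 \end{pmatrix}.
M = (\frac{2}{3})*rho(e_{3}) + (5)*rho(e_{23}), summed entrywise:
Answer: \begin{pmatrix} \frac{2}{3} & 5 i \\ 5 i & - \frac{2}{3} \end{pmatrix}


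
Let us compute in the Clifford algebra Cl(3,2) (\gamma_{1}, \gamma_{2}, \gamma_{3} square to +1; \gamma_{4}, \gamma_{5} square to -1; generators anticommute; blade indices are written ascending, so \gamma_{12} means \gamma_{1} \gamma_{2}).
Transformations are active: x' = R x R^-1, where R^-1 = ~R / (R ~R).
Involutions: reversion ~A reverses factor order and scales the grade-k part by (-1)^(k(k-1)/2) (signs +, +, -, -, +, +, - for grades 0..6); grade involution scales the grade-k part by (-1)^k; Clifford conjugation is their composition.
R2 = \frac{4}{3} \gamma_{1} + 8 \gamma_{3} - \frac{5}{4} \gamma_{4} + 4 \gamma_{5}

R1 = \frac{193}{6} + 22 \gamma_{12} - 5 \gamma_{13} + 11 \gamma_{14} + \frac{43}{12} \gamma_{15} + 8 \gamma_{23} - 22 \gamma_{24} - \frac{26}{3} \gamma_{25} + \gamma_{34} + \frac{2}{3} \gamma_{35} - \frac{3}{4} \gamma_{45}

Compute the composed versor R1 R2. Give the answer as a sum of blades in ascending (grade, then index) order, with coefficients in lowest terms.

Distribute over the terms of R2 (each basis-blade product reordered to ascending indices, repeated generators contracted through their squares):
R1 (\frac{4}{3} \gamma_{1}) = \frac{386}{9} \gamma_{1} - \frac{88}{3} \gamma_{2} + \frac{20}{3} \gamma_{3} - \frac{44}{3} \gamma_{4} - \frac{43}{9} \gamma_{5} + \frac{32}{3} \gamma_{123} - \frac{88}{3} \gamma_{124} - \frac{104}{9} \gamma_{125} + \frac{4}{3} \gamma_{134} + \frac{8}{9} \gamma_{135} - \gamma_{145}
R1 (8 \gamma_{3}) = -40 \gamma_{1} + 64 \gamma_{2} + \frac{772}{3} \gamma_{3} - 8 \gamma_{4} - \frac{16}{3} \gamma_{5} + 176 \gamma_{123} - 88 \gamma_{134} - \frac{86}{3} \gamma_{135} + 176 \gamma_{234} + \frac{208}{3} \gamma_{235} - 6 \gamma_{345}
R1 (-\frac{5}{4} \gamma_{4}) = \frac{55}{4} \gamma_{1} - \frac{55}{2} \gamma_{2} + \frac{5}{4} \gamma_{3} - \frac{965}{24} \gamma_{4} + \frac{15}{16} \gamma_{5} - \frac{55}{2} \gamma_{124} + \frac{25}{4} \gamma_{134} + \frac{215}{48} \gamma_{145} - 10 \gamma_{234} - \frac{65}{6} \gamma_{245} + \frac{5}{6} \gamma_{345}
R1 (4 \gamma_{5}) = -\frac{43}{3} \gamma_{1} + \frac{104}{3} \gamma_{2} - \frac{8}{3} \gamma_{3} + 3 \gamma_{4} + \frac{386}{3} \gamma_{5} + 88 \gamma_{125} - 20 \gamma_{135} + 44 \gamma_{145} + 32 \gamma_{235} - 88 \gamma_{245} + 4 \gamma_{345}
Summing the partial products and collecting blades:
Answer: \frac{83}{36} \gamma_{1} + \frac{251}{6} \gamma_{2} + \frac{3151}{12} \gamma_{3} - \frac{479}{8} \gamma_{4} + \frac{17207}{144} \gamma_{5} + \frac{560}{3} \gamma_{123} - \frac{341}{6} \gamma_{124} + \frac{688}{9} \gamma_{125} - \frac{965}{12} \gamma_{134} - \frac{430}{9} \gamma_{135} + \frac{2279}{48} \gamma_{145} + 166 \gamma_{234} + \frac{304}{3} \gamma_{235} - \frac{593}{6} \gamma_{245} - \frac{7}{6} \gamma_{345}


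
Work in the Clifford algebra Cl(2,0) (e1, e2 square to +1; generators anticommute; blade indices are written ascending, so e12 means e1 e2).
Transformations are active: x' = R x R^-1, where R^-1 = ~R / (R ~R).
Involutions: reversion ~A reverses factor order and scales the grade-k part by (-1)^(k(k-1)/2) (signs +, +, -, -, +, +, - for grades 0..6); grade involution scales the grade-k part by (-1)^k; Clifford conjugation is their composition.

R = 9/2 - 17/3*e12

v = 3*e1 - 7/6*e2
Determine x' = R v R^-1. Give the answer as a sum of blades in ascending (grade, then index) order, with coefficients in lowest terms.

~R = 9/2 + 17/3*e12, and R ~R = 1885/36, so R^-1 = ~R / (1885/36).
R v = 181/9*e1 + 47/4*e2
Answer: 861/1885*e1 + 36037/11310*e2


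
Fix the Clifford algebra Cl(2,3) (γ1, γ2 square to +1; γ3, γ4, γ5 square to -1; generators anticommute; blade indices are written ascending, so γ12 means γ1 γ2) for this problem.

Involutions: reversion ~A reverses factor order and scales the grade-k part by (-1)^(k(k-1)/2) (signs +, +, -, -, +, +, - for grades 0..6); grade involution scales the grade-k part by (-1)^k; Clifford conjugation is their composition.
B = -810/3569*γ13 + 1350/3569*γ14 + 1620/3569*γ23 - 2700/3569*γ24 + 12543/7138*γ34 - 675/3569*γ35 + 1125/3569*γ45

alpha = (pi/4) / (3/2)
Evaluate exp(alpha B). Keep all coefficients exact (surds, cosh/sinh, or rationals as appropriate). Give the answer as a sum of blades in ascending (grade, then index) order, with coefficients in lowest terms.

B^2 term by term: the squares give (-810/3569)^2*(γ13)^2 + (1350/3569)^2*(γ14)^2 + (1620/3569)^2*(γ23)^2 + (-2700/3569)^2*(γ24)^2 + (12543/7138)^2*(γ34)^2 + (-675/3569)^2*(γ35)^2 + (1125/3569)^2*(γ45)^2 = 656100/12737761*(+1) + 1822500/12737761*(+1) + 2624400/12737761*(+1) + 7290000/12737761*(+1) + 157326849/50951044*(-1) + 455625/12737761*(-1) + 1265625/12737761*(-1) = -9/4 (each basis 2-blade squares to minus the product of its generators' squares); cross terms between blades sharing an index anticommute and cancel; the commuting (index-disjoint) pairs give grade-4 terms 2*c*c'*(blade product), which cancel blade by blade — γ1234: -4374000/12737761 + 4374000/12737761 = 0; γ1345: -1822500/12737761 + 1822500/12737761 = 0; γ2345: 3645000/12737761 - 3645000/12737761 = 0 — confirming B is simple. So B^2 = -9/4.
B^2 = -9/4 — circular case — the even/odd split gives cos and sin: l = 3/2, alpha*l = pi/4, so exp(alpha B) = cos(pi/4) + (sin(pi/4)/(3/2))*B = sqrt(2)/2 + (sqrt(2)/3)*B.
Answer: sqrt(2)/2 - 270*sqrt(2)/3569*γ13 + 450*sqrt(2)/3569*γ14 + 540*sqrt(2)/3569*γ23 - 900*sqrt(2)/3569*γ24 + 4181*sqrt(2)/7138*γ34 - 225*sqrt(2)/3569*γ35 + 375*sqrt(2)/3569*γ45


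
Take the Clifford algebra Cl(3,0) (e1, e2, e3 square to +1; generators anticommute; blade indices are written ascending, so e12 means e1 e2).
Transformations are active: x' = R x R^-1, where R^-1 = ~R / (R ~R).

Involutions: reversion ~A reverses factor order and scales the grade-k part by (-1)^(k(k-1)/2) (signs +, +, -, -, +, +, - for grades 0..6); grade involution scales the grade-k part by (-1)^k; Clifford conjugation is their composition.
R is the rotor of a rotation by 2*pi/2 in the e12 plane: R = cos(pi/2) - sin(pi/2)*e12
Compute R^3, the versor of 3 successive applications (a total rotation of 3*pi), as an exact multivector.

Half-angle bookkeeping: 3 applications in e12 add up to rotor phase 3*pi/2 = 3*pi/2, so R^3 = cos(3*pi/2) - sin(3*pi/2)*e12.
cos(3*pi/2) = 0 and sin(3*pi/2) = -1, so R^3 = e12. The net rotation is 1*pi (after discarding 1 full turn, each of which contributes a factor -1 to the rotor); the rotor keeps the half-angle phase exactly.
Answer: e12


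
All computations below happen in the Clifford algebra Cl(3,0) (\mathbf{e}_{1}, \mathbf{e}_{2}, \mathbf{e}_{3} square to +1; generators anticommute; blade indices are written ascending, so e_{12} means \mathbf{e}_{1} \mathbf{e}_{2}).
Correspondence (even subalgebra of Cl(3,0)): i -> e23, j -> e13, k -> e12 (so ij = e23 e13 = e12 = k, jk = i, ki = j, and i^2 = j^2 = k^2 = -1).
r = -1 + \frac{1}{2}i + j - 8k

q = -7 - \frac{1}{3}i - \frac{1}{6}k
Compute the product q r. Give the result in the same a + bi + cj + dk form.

In blades: q = -7 - \frac{1}{6} e_{12} - \frac{1}{3} e_{23}, r = -1 - 8 e_{12} + e_{13} + \frac{1}{2} e_{23}.
Distribute q over r term by term (generator squares from the signature, products reordered to ascending indices): (-7)*r = 7 + 56 e_{12} - 7 e_{13} - \frac{7}{2} e_{23}; (-\frac{1}{6} e_{12})*r = -\frac{4}{3} + \frac{1}{6} e_{12} - \frac{1}{12} e_{13} + \frac{1}{6} e_{23}; (-\frac{1}{3} e_{23})*r = \frac{1}{6} - \frac{1}{3} e_{12} - \frac{8}{3} e_{13} + \frac{1}{3} e_{23}.
Sum: \frac{35}{6} + \frac{335}{6} e_{12} - \frac{39}{4} e_{13} - 3 e_{23}; translating back through the correspondence:
Answer: \frac{35}{6} - 3i - \frac{39}{4}j + \frac{335}{6}k


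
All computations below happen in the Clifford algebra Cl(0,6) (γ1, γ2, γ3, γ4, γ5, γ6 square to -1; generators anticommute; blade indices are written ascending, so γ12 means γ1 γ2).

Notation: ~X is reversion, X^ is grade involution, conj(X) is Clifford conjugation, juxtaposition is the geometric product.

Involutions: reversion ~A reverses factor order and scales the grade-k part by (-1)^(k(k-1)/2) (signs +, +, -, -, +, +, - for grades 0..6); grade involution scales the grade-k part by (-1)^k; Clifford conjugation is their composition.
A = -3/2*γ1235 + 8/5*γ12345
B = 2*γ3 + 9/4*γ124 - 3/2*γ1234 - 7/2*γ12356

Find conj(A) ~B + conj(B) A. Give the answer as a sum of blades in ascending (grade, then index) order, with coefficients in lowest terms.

first term: 12/5*γ5 + 21/4*γ6 - 18/5*γ35 + 9/4*γ45 - 28/5*γ46 - 3*γ125 + 27/8*γ345 + 16/5*γ1245
second term: -12/5*γ5 - 21/4*γ6 - 18/5*γ35 - 9/4*γ45 + 28/5*γ46 - 3*γ125 - 27/8*γ345 + 16/5*γ1245
Answer: -36/5*γ35 - 6*γ125 + 32/5*γ1245
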